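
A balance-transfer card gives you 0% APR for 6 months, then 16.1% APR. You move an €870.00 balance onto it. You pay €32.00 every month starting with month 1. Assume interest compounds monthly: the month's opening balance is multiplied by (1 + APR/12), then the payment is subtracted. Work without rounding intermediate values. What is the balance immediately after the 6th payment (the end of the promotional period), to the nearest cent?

Promo months 1–6 at r₀ = 0%/12 = 0; months 7+ at r₁ = 16.1%/12 = 0.0134167.
After month 6 (no interest yet): B = €870.00 − 6·€32.00 = €678.00.

€678.00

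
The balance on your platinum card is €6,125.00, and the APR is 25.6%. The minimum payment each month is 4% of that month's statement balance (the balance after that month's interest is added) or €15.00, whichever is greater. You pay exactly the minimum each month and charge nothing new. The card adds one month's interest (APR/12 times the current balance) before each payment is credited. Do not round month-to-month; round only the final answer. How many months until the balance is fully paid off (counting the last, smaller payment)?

Monthly rate r = 25.6%/12 = 2.13333% = 0.0213333.
While 4% of the post-interest balance exceeds €15.00, each month B ← (B·(1+r))·(1 − 0.04), i.e. B shrinks by the factor (1+r)·0.96 = 0.98048.
This holds for months 1–143. Entering month 144 the balance is €365.47; 4% of the post-interest balance is now below €15.00, so the flat €15.00 minimum applies from here.
From month 144 a fixed €15.00 at rate r clears €365.47 in 35 more payments. Total: 143 + 35 = 178 months.

178 months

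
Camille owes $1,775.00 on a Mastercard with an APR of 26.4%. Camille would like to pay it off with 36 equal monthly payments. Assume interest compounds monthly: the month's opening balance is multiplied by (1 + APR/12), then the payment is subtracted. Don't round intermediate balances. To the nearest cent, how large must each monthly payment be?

Monthly rate r = 26.4%/12 = 2.2% = 0.022.
Level-payment amortization: P = B₀·r / (1 − (1+r)^(−n)) = 1775.00·0.022 / (1 − 1.022^(−36)).
Denominator 1 − (1+r)^(−36) = 0.543156183.
P = 39.05 / 0.543156183 ≈ 71.89.

$71.89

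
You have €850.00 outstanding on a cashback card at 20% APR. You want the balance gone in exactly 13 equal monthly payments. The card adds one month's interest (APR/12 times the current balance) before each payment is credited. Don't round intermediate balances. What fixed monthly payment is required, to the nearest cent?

Monthly rate r = 20%/12 = 1.66667% = 0.0166667.
Level-payment amortization: P = B₀·r / (1 − (1+r)^(−n)) = 850.00·0.0166667 / (1 − 1.01667^(−13)).
Denominator 1 − (1+r)^(−13) = 0.193362515.
P = 14.1667 / 0.193362515 ≈ 73.26.

€73.26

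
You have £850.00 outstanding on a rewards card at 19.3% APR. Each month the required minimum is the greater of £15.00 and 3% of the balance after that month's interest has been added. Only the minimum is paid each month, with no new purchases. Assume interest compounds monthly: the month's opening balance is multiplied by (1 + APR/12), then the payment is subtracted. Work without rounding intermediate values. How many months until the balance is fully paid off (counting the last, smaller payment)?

85 months

Monthly rate r = 19.3%/12 = 1.60833% = 0.0160833.
While 3% of the post-interest balance exceeds £15.00, each month B ← (B·(1+r))·(1 − 0.03), i.e. B shrinks by the factor (1+r)·0.97 = 0.9856.
This holds for months 1–38. Entering month 39 the balance is £489.85; 3% of the post-interest balance is now below £15.00, so the flat £15.00 minimum applies from here.
From month 39 a fixed £15.00 at rate r clears £489.85 in 47 more payments. Total: 38 + 47 = 85 months.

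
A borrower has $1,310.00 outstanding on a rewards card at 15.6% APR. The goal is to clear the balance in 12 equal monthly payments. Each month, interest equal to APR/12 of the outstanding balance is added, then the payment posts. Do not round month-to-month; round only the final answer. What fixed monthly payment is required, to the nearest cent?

Monthly rate r = 15.6%/12 = 1.3% = 0.013.
Level-payment amortization: P = B₀·r / (1 − (1+r)^(−n)) = 1310.00·0.013 / (1 − 1.013^(−12)).
Denominator 1 − (1+r)^(−12) = 0.143580286.
P = 17.03 / 0.143580286 ≈ 118.61.

$118.61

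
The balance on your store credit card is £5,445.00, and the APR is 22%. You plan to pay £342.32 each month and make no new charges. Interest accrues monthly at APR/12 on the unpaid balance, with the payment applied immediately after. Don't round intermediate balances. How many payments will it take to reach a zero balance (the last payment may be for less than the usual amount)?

19 months

Monthly rate r = 22%/12 = 1.83333% = 0.0183333.
Recurrence: B ← B·(1+r) − £342.32.
Month 1: interest £99.83; balance after payment £5,202.51.
Month 2: interest £95.38; balance after payment £4,955.56.
Closed form: n = −ln(1 − rB₀/P)/ln(1+r) = −ln(0.70839)/ln(1.01833) ≈ 18.977, so the balance reaches zero during payment 19.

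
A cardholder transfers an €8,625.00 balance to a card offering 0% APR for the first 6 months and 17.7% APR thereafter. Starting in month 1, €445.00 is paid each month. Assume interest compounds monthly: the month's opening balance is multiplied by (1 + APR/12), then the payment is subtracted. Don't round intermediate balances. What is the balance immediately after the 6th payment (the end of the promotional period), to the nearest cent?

€5,955.00

Promo months 1–6 at r₀ = 0%/12 = 0; months 7+ at r₁ = 17.7%/12 = 0.01475.
After month 6 (no interest yet): B = €8,625.00 − 6·€445.00 = €5,955.00.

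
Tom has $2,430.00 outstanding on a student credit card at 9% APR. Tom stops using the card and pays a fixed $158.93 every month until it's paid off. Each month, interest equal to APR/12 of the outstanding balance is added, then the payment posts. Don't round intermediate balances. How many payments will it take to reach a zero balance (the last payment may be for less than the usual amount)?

17 months

Monthly rate r = 9%/12 = 0.75% = 0.0075.
Recurrence: B ← B·(1+r) − $158.93.
Month 1: interest $18.22; balance after payment $2,289.30.
Month 2: interest $17.17; balance after payment $2,147.53.
Closed form: n = −ln(1 − rB₀/P)/ln(1+r) = −ln(0.88533)/ln(1.0075) ≈ 16.301, so the balance reaches zero during payment 17.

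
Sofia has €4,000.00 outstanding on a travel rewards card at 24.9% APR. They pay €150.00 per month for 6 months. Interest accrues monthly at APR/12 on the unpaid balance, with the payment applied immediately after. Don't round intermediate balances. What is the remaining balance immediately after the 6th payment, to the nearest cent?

Monthly rate r = 24.9%/12 = 2.075% = 0.02075.
Each month: B ← B·(1+r) − €150.00.
Month 1: interest €83.00; balance after payment €3,933.00.
Month 2: interest €81.61; balance after payment €3,864.61.
Month 3: interest €80.19; balance after payment €3,794.80.
Month 4: interest €78.74; balance after payment €3,723.54.
Month 5: interest €77.26; balance after payment €3,650.81.
Month 6: interest €75.75; balance after payment €3,576.56.

€3,576.56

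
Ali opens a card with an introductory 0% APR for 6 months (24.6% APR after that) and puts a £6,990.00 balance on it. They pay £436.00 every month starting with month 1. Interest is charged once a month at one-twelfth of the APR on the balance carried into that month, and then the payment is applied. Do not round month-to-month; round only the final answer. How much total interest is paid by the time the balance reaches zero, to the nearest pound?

Promo months 1–6 at r₀ = 0%/12 = 0; months 7+ at r₁ = 24.6%/12 = 0.0205.
After month 6 (no interest yet): B = £6,990.00 − 6·£436.00 = £4,374.00.
Then at r₁ with £436.00/mo: n₂ = −ln(1 − r₁·B/P)/ln(1+r₁) ≈ 11.35 → 12 more payments.
Total paid = 17·£436.00 + £151.87 = £7,563.87; interest = £7,563.87 − £6,990.00 = £573.87.

£574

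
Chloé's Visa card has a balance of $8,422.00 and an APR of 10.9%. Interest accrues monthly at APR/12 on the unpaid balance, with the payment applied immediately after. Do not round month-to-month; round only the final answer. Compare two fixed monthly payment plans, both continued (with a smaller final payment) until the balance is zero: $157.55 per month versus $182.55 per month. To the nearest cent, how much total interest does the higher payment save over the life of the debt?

$616.61

Monthly rate r = 10.9%/12 = 0.908333% = 0.00908333.
At $157.55/mo: n = ⌈−ln(1 − rB₀/P)/ln(1+r)⌉ = 74 payments (last $80.06); total interest = total paid − $8,422.00 = $3,159.21.
At $182.55/mo: 61 payments (last $11.60); total interest $2,542.60.
Interest saved = $3,159.21 − $2,542.60 = $616.61.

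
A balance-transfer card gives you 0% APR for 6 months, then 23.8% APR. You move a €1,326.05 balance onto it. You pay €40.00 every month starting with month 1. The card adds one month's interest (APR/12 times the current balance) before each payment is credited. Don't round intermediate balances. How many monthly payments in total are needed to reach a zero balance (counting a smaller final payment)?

46 payments

Promo months 1–6 at r₀ = 0%/12 = 0; months 7+ at r₁ = 23.8%/12 = 0.0198333.
After month 6 (no interest yet): B = €1,326.05 − 6·€40.00 = €1,086.05.
Then at r₁ with €40.00/mo: n₂ = −ln(1 − r₁·B/P)/ln(1+r₁) ≈ 39.37 → 40 more payments.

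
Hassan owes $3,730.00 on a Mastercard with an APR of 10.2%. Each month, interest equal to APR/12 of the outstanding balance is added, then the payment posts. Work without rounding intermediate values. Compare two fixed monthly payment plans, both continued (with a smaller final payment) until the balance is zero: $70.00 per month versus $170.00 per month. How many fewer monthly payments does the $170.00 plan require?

47 fewer payments

Monthly rate r = 10.2%/12 = 0.85% = 0.0085.
At $70.00/mo: n = ⌈−ln(1 − rB₀/P)/ln(1+r)⌉ = 72 payments (last $18.47); total interest = total paid − $3,730.00 = $1,258.47.
At $170.00/mo: 25 payments (last $65.88); total interest $415.88.
Payments saved = 72 − 25 = 47.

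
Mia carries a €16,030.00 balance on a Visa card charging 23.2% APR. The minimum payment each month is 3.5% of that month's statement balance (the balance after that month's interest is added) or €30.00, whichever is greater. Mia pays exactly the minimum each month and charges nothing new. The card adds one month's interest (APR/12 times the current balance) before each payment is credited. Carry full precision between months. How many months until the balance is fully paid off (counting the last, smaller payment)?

Monthly rate r = 23.2%/12 = 1.93333% = 0.0193333.
While 3.5% of the post-interest balance exceeds €30.00, each month B ← (B·(1+r))·(1 − 0.035), i.e. B shrinks by the factor (1+r)·0.965 = 0.98366.
This holds for months 1–179. Entering month 180 the balance is €839.32; 3.5% of the post-interest balance is now below €30.00, so the flat €30.00 minimum applies from here.
From month 180 a fixed €30.00 at rate r clears €839.32 in 41 more payments. Total: 179 + 41 = 220 months.

220 months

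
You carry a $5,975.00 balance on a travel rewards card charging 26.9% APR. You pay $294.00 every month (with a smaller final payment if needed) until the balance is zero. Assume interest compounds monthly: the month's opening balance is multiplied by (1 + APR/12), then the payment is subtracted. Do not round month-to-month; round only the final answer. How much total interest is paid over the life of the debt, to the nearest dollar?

Monthly rate r = 26.9%/12 = 2.24167% = 0.0224167.
Payoff takes n = ⌈−ln(1 − rB₀/P)/ln(1+r)⌉ = ⌈27.427⌉ = 28 payments; the last is $126.29.
Total paid = 27·$294.00 + $126.29 = $8,064.29.
Total interest = total paid − principal = $8,064.29 − $5,975.00 = $2,089.29.

$2,089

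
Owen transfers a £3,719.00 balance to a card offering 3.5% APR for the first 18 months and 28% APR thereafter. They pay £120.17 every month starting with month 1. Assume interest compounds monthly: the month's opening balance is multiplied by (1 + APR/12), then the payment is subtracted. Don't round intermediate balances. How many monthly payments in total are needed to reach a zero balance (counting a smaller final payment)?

36 months

Promo months 1–18 at r₀ = 3.5%/12 = 0.00291667; months 19+ at r₁ = 28%/12 = 0.0233333.
After month 18: iterate B ← B·(1+r₀) − £120.17 for 18 months → £1,701.63.
Then at r₁ with £120.17/mo: n₂ = −ln(1 − r₁·B/P)/ln(1+r₁) ≈ 17.39 → 18 more payments.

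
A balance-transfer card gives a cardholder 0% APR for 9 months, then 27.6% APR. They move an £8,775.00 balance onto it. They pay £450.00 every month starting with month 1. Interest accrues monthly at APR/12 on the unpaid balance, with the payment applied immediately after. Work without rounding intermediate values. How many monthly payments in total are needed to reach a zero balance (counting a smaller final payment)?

22 payments

Promo months 1–9 at r₀ = 0%/12 = 0; months 10+ at r₁ = 27.6%/12 = 0.023.
After month 9 (no interest yet): B = £8,775.00 − 9·£450.00 = £4,725.00.
Then at r₁ with £450.00/mo: n₂ = −ln(1 − r₁·B/P)/ln(1+r₁) ≈ 12.16 → 13 more payments.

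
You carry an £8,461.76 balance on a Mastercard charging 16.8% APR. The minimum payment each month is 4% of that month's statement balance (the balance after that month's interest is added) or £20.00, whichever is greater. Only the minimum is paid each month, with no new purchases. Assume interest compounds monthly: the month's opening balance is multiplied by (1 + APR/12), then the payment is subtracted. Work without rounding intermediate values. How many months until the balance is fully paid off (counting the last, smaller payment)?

137 months

Monthly rate r = 16.8%/12 = 1.4% = 0.014.
While 4% of the post-interest balance exceeds £20.00, each month B ← (B·(1+r))·(1 − 0.04), i.e. B shrinks by the factor (1+r)·0.96 = 0.97344.
This holds for months 1–106. Entering month 107 the balance is £487.79; 4% of the post-interest balance is now below £20.00, so the flat £20.00 minimum applies from here.
From month 107 a fixed £20.00 at rate r clears £487.79 in 31 more payments. Total: 106 + 31 = 137 months.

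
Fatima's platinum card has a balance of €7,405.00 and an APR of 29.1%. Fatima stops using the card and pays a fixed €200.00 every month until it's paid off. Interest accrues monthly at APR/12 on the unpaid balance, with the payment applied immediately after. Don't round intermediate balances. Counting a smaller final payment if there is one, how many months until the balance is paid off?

Monthly rate r = 29.1%/12 = 2.425% = 0.02425.
Recurrence: B ← B·(1+r) − €200.00.
Month 1: interest €179.57; balance after payment €7,384.57.
Month 2: interest €179.08; balance after payment €7,363.65.
Closed form: n = −ln(1 − rB₀/P)/ln(1+r) = −ln(0.10214)/ln(1.02425) ≈ 95.213, so the balance reaches zero during payment 96.

96 months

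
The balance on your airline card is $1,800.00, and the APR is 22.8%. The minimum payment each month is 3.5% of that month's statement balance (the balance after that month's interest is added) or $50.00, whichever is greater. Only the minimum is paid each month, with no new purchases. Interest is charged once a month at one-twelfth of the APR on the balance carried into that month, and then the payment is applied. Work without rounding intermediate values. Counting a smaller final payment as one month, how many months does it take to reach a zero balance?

56 months

Monthly rate r = 22.8%/12 = 1.9% = 0.019.
While 3.5% of the post-interest balance exceeds $50.00, each month B ← (B·(1+r))·(1 − 0.035), i.e. B shrinks by the factor (1+r)·0.965 = 0.98333.
This holds for months 1–15. Entering month 16 the balance is $1,398.93; 3.5% of the post-interest balance is now below $50.00, so the flat $50.00 minimum applies from here.
From month 16 a fixed $50.00 at rate r clears $1,398.93 in 41 more payments. Total: 15 + 41 = 56 months.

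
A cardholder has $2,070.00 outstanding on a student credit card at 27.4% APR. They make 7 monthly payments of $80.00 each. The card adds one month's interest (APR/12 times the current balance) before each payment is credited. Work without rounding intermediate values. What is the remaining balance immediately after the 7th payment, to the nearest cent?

$1,824.55

Monthly rate r = 27.4%/12 = 2.28333% = 0.0228333.
Each month: B ← B·(1+r) − $80.00.
Month 1: interest $47.26; balance after payment $2,037.26.
Month 2: interest $46.52; balance after payment $2,003.78.
Month 3: interest $45.75; balance after payment $1,969.54.
Month 4: interest $44.97; balance after payment $1,934.51.
Month 5: interest $44.17; balance after payment $1,898.68.
Month 6: interest $43.35; balance after payment $1,862.03.
Month 7: interest $42.52; balance after payment $1,824.55.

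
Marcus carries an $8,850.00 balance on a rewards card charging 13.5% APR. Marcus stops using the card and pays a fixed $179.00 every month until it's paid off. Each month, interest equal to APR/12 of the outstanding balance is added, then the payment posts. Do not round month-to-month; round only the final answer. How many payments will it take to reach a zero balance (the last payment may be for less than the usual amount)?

73 payments

Monthly rate r = 13.5%/12 = 1.125% = 0.01125.
Recurrence: B ← B·(1+r) − $179.00.
Month 1: interest $99.56; balance after payment $8,770.56.
Month 2: interest $98.67; balance after payment $8,690.23.
Closed form: n = −ln(1 − rB₀/P)/ln(1+r) = −ln(0.44378)/ln(1.01125) ≈ 72.620, so the balance reaches zero during payment 73.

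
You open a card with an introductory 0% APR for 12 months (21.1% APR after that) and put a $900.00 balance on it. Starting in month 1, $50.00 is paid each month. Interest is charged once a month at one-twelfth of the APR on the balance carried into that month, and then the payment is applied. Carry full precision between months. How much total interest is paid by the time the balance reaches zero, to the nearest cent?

Promo months 1–12 at r₀ = 0%/12 = 0; months 13+ at r₁ = 21.1%/12 = 0.0175833.
After month 12 (no interest yet): B = $900.00 − 12·$50.00 = $300.00.
Then at r₁ with $50.00/mo: n₂ = −ln(1 − r₁·B/P)/ln(1+r₁) ≈ 6.40 → 7 more payments.
Total paid = 18·$50.00 + $19.92 = $919.92; interest = $919.92 − $900.00 = $19.92.

$19.92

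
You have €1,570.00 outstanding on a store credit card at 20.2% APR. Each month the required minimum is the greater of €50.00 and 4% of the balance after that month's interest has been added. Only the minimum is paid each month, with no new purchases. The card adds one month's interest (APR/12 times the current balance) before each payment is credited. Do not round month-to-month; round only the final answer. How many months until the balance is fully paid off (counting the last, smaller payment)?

Monthly rate r = 20.2%/12 = 1.68333% = 0.0168333.
While 4% of the post-interest balance exceeds €50.00, each month B ← (B·(1+r))·(1 − 0.04), i.e. B shrinks by the factor (1+r)·0.96 = 0.97616.
This holds for months 1–11. Entering month 12 the balance is €1,204.01; 4% of the post-interest balance is now below €50.00, so the flat €50.00 minimum applies from here.
From month 12 a fixed €50.00 at rate r clears €1,204.01 in 32 more payments. Total: 11 + 32 = 43 months.

43 months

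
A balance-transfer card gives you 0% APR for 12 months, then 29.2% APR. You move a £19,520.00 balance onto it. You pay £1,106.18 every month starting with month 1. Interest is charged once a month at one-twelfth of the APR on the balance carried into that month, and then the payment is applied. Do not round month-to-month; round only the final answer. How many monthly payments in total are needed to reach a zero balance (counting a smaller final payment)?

Promo months 1–12 at r₀ = 0%/12 = 0; months 13+ at r₁ = 29.2%/12 = 0.0243333.
After month 12 (no interest yet): B = £19,520.00 − 12·£1,106.18 = £6,245.84.
Then at r₁ with £1,106.18/mo: n₂ = −ln(1 − r₁·B/P)/ln(1+r₁) ≈ 6.15 → 7 more payments.

19 payments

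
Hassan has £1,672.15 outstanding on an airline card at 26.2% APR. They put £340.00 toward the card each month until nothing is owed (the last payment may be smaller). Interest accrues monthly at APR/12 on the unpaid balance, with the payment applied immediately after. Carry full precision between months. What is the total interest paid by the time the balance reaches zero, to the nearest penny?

Monthly rate r = 26.2%/12 = 2.18333% = 0.0218333.
Payoff takes n = ⌈−ln(1 − rB₀/P)/ln(1+r)⌉ = ⌈5.259⌉ = 6 payments; the last is £88.87.
Total paid = 5·£340.00 + £88.87 = £1,788.87.
Total interest = total paid − principal = £1,788.87 − £1,672.15 = £116.72.

£116.72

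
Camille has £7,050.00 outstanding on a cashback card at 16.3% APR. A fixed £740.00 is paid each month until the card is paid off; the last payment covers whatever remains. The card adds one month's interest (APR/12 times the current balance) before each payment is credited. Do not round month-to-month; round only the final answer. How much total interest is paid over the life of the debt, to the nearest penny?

£551.93

Monthly rate r = 16.3%/12 = 1.35833% = 0.0135833.
Payoff takes n = ⌈−ln(1 − rB₀/P)/ln(1+r)⌉ = ⌈10.272⌉ = 11 payments; the last is £201.93.
Total paid = 10·£740.00 + £201.93 = £7,601.93.
Total interest = total paid − principal = £7,601.93 − £7,050.00 = £551.93.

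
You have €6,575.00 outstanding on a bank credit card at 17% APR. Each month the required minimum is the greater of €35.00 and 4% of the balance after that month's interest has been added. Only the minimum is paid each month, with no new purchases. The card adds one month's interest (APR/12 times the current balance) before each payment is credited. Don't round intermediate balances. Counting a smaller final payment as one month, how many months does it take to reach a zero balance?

107 months

Monthly rate r = 17%/12 = 1.41667% = 0.0141667.
While 4% of the post-interest balance exceeds €35.00, each month B ← (B·(1+r))·(1 − 0.04), i.e. B shrinks by the factor (1+r)·0.96 = 0.9736.
This holds for months 1–76. Entering month 77 the balance is €860.63; 4% of the post-interest balance is now below €35.00, so the flat €35.00 minimum applies from here.
From month 77 a fixed €35.00 at rate r clears €860.63 in 31 more payments. Total: 76 + 31 = 107 months.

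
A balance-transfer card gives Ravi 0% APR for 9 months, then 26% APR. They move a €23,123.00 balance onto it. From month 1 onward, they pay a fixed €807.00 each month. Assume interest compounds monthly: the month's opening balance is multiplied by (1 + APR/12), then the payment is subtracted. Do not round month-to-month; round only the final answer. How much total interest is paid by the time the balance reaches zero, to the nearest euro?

€5,028

Promo months 1–9 at r₀ = 0%/12 = 0; months 10+ at r₁ = 26%/12 = 0.0216667.
After month 9 (no interest yet): B = €23,123.00 − 9·€807.00 = €15,860.00.
Then at r₁ with €807.00/mo: n₂ = −ln(1 − r₁·B/P)/ln(1+r₁) ≈ 25.88 → 26 more payments.
Total paid = 34·€807.00 + €713.31 = €28,151.31; interest = €28,151.31 − €23,123.00 = €5,028.31.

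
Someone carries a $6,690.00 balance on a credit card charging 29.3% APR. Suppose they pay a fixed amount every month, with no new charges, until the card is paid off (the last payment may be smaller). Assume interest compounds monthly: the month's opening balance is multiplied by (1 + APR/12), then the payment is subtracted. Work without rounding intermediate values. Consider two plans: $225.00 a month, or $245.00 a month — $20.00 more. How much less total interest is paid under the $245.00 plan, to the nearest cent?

$915.15

Monthly rate r = 29.3%/12 = 2.44167% = 0.0244167.
At $225.00/mo: n = ⌈−ln(1 − rB₀/P)/ln(1+r)⌉ = 54 payments (last $150.30); total interest = total paid − $6,690.00 = $5,385.30.
At $245.00/mo: 46 payments (last $135.15); total interest $4,470.15.
Interest saved = $5,385.30 − $4,470.15 = $915.15.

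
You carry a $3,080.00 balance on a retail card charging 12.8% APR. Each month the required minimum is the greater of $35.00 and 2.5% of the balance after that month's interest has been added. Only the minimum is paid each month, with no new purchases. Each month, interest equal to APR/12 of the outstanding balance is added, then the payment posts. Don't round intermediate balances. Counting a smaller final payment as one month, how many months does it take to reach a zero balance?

Monthly rate r = 12.8%/12 = 1.06667% = 0.0106667.
While 2.5% of the post-interest balance exceeds $35.00, each month B ← (B·(1+r))·(1 − 0.025), i.e. B shrinks by the factor (1+r)·0.975 = 0.9854.
This holds for months 1–55. Entering month 56 the balance is $1,371.64; 2.5% of the post-interest balance is now below $35.00, so the flat $35.00 minimum applies from here.
From month 56 a fixed $35.00 at rate r clears $1,371.64 in 52 more payments. Total: 55 + 52 = 107 months.

107 months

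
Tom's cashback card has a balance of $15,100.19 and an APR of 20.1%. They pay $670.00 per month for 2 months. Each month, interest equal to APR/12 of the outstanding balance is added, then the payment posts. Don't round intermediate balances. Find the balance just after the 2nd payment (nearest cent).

$14,259.06

Monthly rate r = 20.1%/12 = 1.675% = 0.01675.
Each month: B ← B·(1+r) − $670.00.
Month 1: interest $252.93; balance after payment $14,683.12.
Month 2: interest $245.94; balance after payment $14,259.06.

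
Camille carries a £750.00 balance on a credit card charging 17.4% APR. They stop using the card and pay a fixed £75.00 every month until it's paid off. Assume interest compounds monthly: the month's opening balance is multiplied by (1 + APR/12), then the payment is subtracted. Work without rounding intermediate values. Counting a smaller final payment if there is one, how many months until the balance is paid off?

Monthly rate r = 17.4%/12 = 1.45% = 0.0145.
Recurrence: B ← B·(1+r) − £75.00.
Month 1: interest £10.88; balance after payment £685.88.
Month 2: interest £9.95; balance after payment £620.82.
Closed form: n = −ln(1 − rB₀/P)/ln(1+r) = −ln(0.855)/ln(1.0145) ≈ 10.882, so the balance reaches zero during payment 11.

11 payments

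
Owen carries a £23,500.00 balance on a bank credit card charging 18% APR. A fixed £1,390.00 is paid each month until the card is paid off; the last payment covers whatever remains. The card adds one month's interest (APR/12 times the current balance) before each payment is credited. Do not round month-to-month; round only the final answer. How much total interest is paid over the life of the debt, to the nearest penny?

£3,809.20

Monthly rate r = 18%/12 = 1.5% = 0.015.
Payoff takes n = ⌈−ln(1 − rB₀/P)/ln(1+r)⌉ = ⌈19.645⌉ = 20 payments; the last is £899.20.
Total paid = 19·£1,390.00 + £899.20 = £27,309.20.
Total interest = total paid − principal = £27,309.20 − £23,500.00 = £3,809.20.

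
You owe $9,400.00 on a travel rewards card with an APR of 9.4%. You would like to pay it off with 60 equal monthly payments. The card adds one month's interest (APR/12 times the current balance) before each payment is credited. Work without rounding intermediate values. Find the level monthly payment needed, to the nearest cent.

$196.96

Monthly rate r = 9.4%/12 = 0.783333% = 0.00783333.
Level-payment amortization: P = B₀·r / (1 − (1+r)^(−n)) = 9400.00·0.00783333 / (1 − 1.00783^(−60)).
Denominator 1 − (1+r)^(−60) = 0.373852131.
P = 73.6333 / 0.373852131 ≈ 196.96.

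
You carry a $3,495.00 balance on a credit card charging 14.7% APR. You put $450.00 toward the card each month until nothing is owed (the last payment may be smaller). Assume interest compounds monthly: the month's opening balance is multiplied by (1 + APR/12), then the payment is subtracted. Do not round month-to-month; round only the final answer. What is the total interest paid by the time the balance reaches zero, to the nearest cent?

Monthly rate r = 14.7%/12 = 1.225% = 0.01225.
Payoff takes n = ⌈−ln(1 − rB₀/P)/ln(1+r)⌉ = ⌈8.211⌉ = 9 payments; the last is $95.53.
Total paid = 8·$450.00 + $95.53 = $3,695.53.
Total interest = total paid − principal = $3,695.53 − $3,495.00 = $200.53.

$200.53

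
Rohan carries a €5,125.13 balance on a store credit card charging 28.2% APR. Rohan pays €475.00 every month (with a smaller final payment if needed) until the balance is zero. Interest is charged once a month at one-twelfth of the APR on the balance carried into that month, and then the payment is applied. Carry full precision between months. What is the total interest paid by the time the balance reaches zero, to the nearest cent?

€856.39

Monthly rate r = 28.2%/12 = 2.35% = 0.0235.
Payoff takes n = ⌈−ln(1 − rB₀/P)/ln(1+r)⌉ = ⌈12.590⌉ = 13 payments; the last is €281.52.
Total paid = 12·€475.00 + €281.52 = €5,981.52.
Total interest = total paid − principal = €5,981.52 − €5,125.13 = €856.39.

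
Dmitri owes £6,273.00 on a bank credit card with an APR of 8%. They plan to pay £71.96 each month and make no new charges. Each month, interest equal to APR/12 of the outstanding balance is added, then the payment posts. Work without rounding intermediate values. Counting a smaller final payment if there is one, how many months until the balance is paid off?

131 payments

Monthly rate r = 8%/12 = 0.666667% = 0.00666667.
Recurrence: B ← B·(1+r) − £71.96.
Month 1: interest £41.82; balance after payment £6,242.86.
Month 2: interest £41.62; balance after payment £6,212.52.
Closed form: n = −ln(1 − rB₀/P)/ln(1+r) = −ln(0.41884)/ln(1.00667) ≈ 130.973, so the balance reaches zero during payment 131.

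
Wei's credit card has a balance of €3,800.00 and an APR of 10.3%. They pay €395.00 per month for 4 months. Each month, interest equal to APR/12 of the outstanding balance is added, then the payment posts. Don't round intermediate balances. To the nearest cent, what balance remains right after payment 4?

€2,331.70

Monthly rate r = 10.3%/12 = 0.858333% = 0.00858333.
Each month: B ← B·(1+r) − €395.00.
Month 1: interest €32.62; balance after payment €3,437.62.
Month 2: interest €29.51; balance after payment €3,072.12.
Month 3: interest €26.37; balance after payment €2,703.49.
Month 4: interest €23.20; balance after payment €2,331.70.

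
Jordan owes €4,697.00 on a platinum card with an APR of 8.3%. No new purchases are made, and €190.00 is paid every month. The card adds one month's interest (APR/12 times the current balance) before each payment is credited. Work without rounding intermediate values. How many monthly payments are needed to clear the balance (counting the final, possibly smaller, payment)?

28 months

Monthly rate r = 8.3%/12 = 0.691667% = 0.00691667.
Recurrence: B ← B·(1+r) − €190.00.
Month 1: interest €32.49; balance after payment €4,539.49.
Month 2: interest €31.40; balance after payment €4,380.89.
Closed form: n = −ln(1 − rB₀/P)/ln(1+r) = −ln(0.82901)/ln(1.00692) ≈ 27.205, so the balance reaches zero during payment 28.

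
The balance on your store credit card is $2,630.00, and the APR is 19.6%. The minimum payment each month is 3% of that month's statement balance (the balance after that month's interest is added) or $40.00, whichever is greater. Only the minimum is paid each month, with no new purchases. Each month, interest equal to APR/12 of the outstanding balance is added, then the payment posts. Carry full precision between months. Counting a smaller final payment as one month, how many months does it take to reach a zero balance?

97 months

Monthly rate r = 19.6%/12 = 1.63333% = 0.0163333.
While 3% of the post-interest balance exceeds $40.00, each month B ← (B·(1+r))·(1 − 0.03), i.e. B shrinks by the factor (1+r)·0.97 = 0.98584.
This holds for months 1–49. Entering month 50 the balance is $1,307.81; 3% of the post-interest balance is now below $40.00, so the flat $40.00 minimum applies from here.
From month 50 a fixed $40.00 at rate r clears $1,307.81 in 48 more payments. Total: 49 + 48 = 97 months.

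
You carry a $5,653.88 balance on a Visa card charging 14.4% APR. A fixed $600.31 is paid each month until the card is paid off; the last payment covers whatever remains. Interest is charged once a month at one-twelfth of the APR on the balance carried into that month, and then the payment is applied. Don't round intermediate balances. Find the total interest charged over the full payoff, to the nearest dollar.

$382

Monthly rate r = 14.4%/12 = 1.2% = 0.012.
Payoff takes n = ⌈−ln(1 − rB₀/P)/ln(1+r)⌉ = ⌈10.054⌉ = 11 payments; the last is $32.71.
Total paid = 10·$600.31 + $32.71 = $6,035.81.
Total interest = total paid − principal = $6,035.81 − $5,653.88 = $381.93.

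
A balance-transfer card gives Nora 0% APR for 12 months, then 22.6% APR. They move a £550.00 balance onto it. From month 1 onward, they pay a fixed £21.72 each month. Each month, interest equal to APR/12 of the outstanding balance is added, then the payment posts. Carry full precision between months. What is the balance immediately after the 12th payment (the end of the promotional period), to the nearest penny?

£289.36

Promo months 1–12 at r₀ = 0%/12 = 0; months 13+ at r₁ = 22.6%/12 = 0.0188333.
After month 12 (no interest yet): B = £550.00 − 12·£21.72 = £289.36.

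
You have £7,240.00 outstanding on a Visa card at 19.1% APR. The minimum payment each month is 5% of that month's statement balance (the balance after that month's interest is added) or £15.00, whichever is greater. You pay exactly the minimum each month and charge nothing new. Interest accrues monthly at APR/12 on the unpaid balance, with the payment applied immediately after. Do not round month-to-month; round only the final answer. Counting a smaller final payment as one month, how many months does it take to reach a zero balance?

114 months

Monthly rate r = 19.1%/12 = 1.59167% = 0.0159167.
While 5% of the post-interest balance exceeds £15.00, each month B ← (B·(1+r))·(1 − 0.05), i.e. B shrinks by the factor (1+r)·0.95 = 0.96512.
This holds for months 1–91. Entering month 92 the balance is £286.20; 5% of the post-interest balance is now below £15.00, so the flat £15.00 minimum applies from here.
From month 92 a fixed £15.00 at rate r clears £286.20 in 23 more payments. Total: 91 + 23 = 114 months.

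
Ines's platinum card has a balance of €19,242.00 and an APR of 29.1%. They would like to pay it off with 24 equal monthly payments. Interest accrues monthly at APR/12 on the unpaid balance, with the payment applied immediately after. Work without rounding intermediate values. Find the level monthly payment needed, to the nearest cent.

€1,066.98

Monthly rate r = 29.1%/12 = 2.425% = 0.02425.
Level-payment amortization: P = B₀·r / (1 − (1+r)^(−n)) = 19242.00·0.02425 / (1 − 1.02425^(−24)).
Denominator 1 − (1+r)^(−24) = 0.437326247.
P = 466.619 / 0.437326247 ≈ 1066.98.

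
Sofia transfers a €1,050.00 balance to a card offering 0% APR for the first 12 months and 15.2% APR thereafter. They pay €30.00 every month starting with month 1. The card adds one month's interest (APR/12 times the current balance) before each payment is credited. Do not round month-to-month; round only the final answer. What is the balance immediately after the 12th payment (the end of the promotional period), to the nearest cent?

€690.00

Promo months 1–12 at r₀ = 0%/12 = 0; months 13+ at r₁ = 15.2%/12 = 0.0126667.
After month 12 (no interest yet): B = €1,050.00 − 12·€30.00 = €690.00.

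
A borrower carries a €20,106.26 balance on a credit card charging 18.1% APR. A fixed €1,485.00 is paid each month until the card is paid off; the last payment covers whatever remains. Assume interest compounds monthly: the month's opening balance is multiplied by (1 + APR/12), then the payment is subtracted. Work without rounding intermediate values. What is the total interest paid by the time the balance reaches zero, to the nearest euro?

Monthly rate r = 18.1%/12 = 1.50833% = 0.0150833.
Payoff takes n = ⌈−ln(1 − rB₀/P)/ln(1+r)⌉ = ⌈15.259⌉ = 16 payments; the last is €386.43.
Total paid = 15·€1,485.00 + €386.43 = €22,661.43.
Total interest = total paid − principal = €22,661.43 − €20,106.26 = €2,555.17.

€2,555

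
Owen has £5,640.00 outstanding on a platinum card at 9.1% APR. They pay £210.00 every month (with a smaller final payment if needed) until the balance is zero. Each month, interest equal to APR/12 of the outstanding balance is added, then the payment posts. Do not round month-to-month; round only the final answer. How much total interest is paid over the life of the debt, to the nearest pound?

Monthly rate r = 9.1%/12 = 0.758333% = 0.00758333.
Payoff takes n = ⌈−ln(1 − rB₀/P)/ln(1+r)⌉ = ⌈30.145⌉ = 31 payments; the last is £30.56.
Total paid = 30·£210.00 + £30.56 = £6,330.56.
Total interest = total paid − principal = £6,330.56 − £5,640.00 = £690.56.

£691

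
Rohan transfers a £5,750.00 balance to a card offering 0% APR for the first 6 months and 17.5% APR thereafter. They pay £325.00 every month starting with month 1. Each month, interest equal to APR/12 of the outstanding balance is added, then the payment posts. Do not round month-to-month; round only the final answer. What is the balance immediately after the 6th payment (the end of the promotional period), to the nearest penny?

£3,800.00

Promo months 1–6 at r₀ = 0%/12 = 0; months 7+ at r₁ = 17.5%/12 = 0.0145833.
After month 6 (no interest yet): B = £5,750.00 − 6·£325.00 = £3,800.00.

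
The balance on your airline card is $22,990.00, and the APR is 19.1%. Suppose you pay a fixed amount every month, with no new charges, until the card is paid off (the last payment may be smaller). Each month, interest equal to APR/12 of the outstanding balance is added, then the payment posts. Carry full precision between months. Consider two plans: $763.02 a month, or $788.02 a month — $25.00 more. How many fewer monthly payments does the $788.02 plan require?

2 fewer payments

Monthly rate r = 19.1%/12 = 1.59167% = 0.0159167.
At $763.02/mo: n = ⌈−ln(1 − rB₀/P)/ln(1+r)⌉ = 42 payments (last $274.98); total interest = total paid − $22,990.00 = $8,568.80.
At $788.02/mo: 40 payments (last $422.19); total interest $8,164.97.
Payments saved = 42 − 40 = 2.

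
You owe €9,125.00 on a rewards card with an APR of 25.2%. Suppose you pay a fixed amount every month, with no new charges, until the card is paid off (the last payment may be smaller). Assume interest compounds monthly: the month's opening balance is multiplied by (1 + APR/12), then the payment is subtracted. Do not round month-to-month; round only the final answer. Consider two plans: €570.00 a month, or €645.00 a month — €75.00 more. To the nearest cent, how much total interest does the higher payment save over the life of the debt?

Monthly rate r = 25.2%/12 = 2.1% = 0.021.
At €570.00/mo: n = ⌈−ln(1 − rB₀/P)/ln(1+r)⌉ = 20 payments (last €409.38); total interest = total paid − €9,125.00 = €2,114.38.
At €645.00/mo: 17 payments (last €621.27); total interest €1,816.27.
Interest saved = €2,114.38 − €1,816.27 = €298.11.

€298.11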